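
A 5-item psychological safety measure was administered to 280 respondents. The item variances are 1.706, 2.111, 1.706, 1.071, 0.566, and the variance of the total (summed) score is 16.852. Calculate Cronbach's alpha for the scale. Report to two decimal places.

ΣVar(i) = 1.706 + 2.111 + 1.706 + 1.071 + 0.566 = 7.160
α = (k/(k−1))·(1 − ΣVar(i)/Var(T)) = (5/4)·(1 − 7.160/16.852) = 0.72

α = 0.72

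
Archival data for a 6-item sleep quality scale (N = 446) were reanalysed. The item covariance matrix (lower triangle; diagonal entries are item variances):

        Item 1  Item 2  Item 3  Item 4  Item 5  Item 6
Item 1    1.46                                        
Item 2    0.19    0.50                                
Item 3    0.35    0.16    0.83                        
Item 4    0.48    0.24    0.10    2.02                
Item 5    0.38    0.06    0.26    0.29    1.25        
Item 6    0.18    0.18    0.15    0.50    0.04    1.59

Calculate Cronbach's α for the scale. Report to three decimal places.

α = 0.578

sum of item variances = 1.46 + 0.50 + 0.83 + 2.02 + 1.25 + 1.59 = 7.65
Σ_{i<j} σ_ij = 3.56
total variance = 7.65 + 2 × 3.56 = 14.77
α = (k/(k−1))·(1 − sum of item variances/total variance) = (6/5)·(1 − 7.65/14.77) = 0.578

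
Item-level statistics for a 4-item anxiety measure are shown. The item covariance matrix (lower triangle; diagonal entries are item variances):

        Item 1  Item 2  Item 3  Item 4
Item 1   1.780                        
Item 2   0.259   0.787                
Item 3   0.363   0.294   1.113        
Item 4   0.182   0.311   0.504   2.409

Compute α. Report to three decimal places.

α = 0.515

sum of item variances = 1.780 + 0.787 + 1.113 + 2.409 = 6.089
Sum of off-diagonal covariances = 1.913
Var(T) = 6.089 + 2 × 1.913 = 9.915
α = (k/(k−1))·(1 − sum of item variances/Var(T)) = (4/3)·(1 − 6.089/9.915) = 0.515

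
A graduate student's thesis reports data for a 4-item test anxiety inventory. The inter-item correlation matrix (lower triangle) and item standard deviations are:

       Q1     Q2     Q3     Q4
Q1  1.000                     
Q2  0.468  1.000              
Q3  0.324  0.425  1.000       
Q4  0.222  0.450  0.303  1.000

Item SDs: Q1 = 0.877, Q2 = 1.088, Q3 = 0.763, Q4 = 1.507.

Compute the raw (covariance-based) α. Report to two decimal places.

α = 0.67

Σσ²ᵢ = 0.877² + 1.088² + 0.763² + 1.507² = 4.8061
Covariances σ_ij = r_ij · s_i · s_j:
  σ(Q1,Q2) = 0.468 × 0.877 × 1.088 = 0.4466
  σ(Q1,Q3) = 0.324 × 0.877 × 0.763 = 0.2168
  σ(Q1,Q4) = 0.222 × 0.877 × 1.507 = 0.2934
  σ(Q2,Q3) = 0.425 × 1.088 × 0.763 = 0.3528
  σ(Q2,Q4) = 0.450 × 1.088 × 1.507 = 0.7378
  σ(Q3,Q4) = 0.303 × 0.763 × 1.507 = 0.3484
σ²_T = Σσ²ᵢ + 2·Σσ_ij = 4.8061 + 2 × 2.3958 = 9.5977
α = (4/3)·(1 − 4.8061/9.5977) = 0.67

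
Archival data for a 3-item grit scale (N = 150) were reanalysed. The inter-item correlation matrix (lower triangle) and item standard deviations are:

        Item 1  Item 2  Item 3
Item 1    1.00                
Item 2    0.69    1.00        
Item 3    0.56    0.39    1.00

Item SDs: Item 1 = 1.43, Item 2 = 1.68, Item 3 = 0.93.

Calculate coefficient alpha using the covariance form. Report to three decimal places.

α = 0.769

Σσ²ᵢ = 1.43² + 1.68² + 0.93² = 5.7322
Covariances σ_ij = r_ij · s_i · s_j:
  σ(Item 1,Item 2) = 0.69 × 1.43 × 1.68 = 1.6577
  σ(Item 1,Item 3) = 0.56 × 1.43 × 0.93 = 0.7447
  σ(Item 2,Item 3) = 0.39 × 1.68 × 0.93 = 0.6093
σ²_T = Σσ²ᵢ + 2·Σσ_ij = 5.7322 + 2 × 3.0117 = 11.7556
α = (3/2)·(1 − 5.7322/11.7556) = 0.769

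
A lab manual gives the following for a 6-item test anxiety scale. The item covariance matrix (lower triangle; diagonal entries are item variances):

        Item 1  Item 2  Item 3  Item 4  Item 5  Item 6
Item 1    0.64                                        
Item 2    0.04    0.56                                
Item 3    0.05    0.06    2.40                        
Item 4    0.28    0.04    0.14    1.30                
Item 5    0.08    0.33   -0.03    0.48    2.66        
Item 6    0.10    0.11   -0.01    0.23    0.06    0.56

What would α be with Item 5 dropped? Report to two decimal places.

α = 0.34

Remaining items: Item 1, Item 2, Item 3, Item 4, Item 6 (k = 5).
sum of item variances = 0.64 + 0.56 + 2.40 + 1.30 + 0.56 = 5.46
σ²_total = 5.46 + 2 × 1.04 = 7.54
α (item deleted) = (5/4)·(1 − 5.46/7.54) = 0.34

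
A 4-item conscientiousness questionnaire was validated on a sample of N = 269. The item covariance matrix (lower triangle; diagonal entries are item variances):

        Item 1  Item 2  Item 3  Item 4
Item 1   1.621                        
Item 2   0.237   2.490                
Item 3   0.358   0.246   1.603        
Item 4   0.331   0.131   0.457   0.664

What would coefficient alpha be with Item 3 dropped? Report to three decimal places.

α = 0.340

Remaining items: Item 1, Item 2, Item 4 (k = 3).
sum of item variances = 1.621 + 2.490 + 0.664 = 4.775
total variance = 4.775 + 2 × 0.699 = 6.173
α (item deleted) = (3/2)·(1 − 4.775/6.173) = 0.340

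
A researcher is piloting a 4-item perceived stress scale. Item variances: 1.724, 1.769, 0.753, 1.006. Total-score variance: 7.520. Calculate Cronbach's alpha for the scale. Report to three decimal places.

sum of item variances = 1.724 + 1.769 + 0.753 + 1.006 = 5.252
α = (k/(k−1))·(1 − sum of item variances/total variance) = (4/3)·(1 − 5.252/7.520) = 0.402

Cronbach's alpha = 0.402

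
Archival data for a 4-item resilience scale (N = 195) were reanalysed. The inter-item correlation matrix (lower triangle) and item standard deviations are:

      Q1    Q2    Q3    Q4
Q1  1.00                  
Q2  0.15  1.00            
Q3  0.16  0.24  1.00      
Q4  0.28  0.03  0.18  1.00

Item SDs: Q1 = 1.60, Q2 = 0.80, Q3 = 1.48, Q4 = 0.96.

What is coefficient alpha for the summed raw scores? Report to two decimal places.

α = 0.44

Σσ²ᵢ = 1.60² + 0.80² + 1.48² + 0.96² = 6.3120
Covariances σ_ij = r_ij · s_i · s_j:
  σ(Q1,Q2) = 0.15 × 1.60 × 0.80 = 0.1920
  σ(Q1,Q3) = 0.16 × 1.60 × 1.48 = 0.3789
  σ(Q1,Q4) = 0.28 × 1.60 × 0.96 = 0.4301
  σ(Q2,Q3) = 0.24 × 0.80 × 1.48 = 0.2842
  σ(Q2,Q4) = 0.03 × 0.80 × 0.96 = 0.0230
  σ(Q3,Q4) = 0.18 × 1.48 × 0.96 = 0.2557
σ²_T = Σσ²ᵢ + 2·Σσ_ij = 6.3120 + 2 × 1.5639 = 9.4398
α = (4/3)·(1 − 6.3120/9.4398) = 0.44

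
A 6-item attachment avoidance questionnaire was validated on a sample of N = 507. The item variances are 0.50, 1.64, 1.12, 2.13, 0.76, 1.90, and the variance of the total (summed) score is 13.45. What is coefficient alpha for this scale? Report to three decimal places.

coefficient alpha = 0.482

Σσᵢ² = 0.50 + 1.64 + 1.12 + 2.13 + 0.76 + 1.90 = 8.05
α = (k/(k−1))·(1 − Σσᵢ²/total variance) = (6/5)·(1 − 8.05/13.45) = 0.482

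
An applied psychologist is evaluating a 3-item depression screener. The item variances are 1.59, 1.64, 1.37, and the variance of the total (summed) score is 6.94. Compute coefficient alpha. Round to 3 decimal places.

ΣVar(i) = 1.59 + 1.64 + 1.37 = 4.60
α = (k/(k−1))·(1 − ΣVar(i)/σ²_T) = (3/2)·(1 − 4.60/6.94) = 0.506

α = 0.506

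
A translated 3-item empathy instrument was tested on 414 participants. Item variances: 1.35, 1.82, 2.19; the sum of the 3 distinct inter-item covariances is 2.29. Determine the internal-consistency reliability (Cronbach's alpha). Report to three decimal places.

ΣVar(i) = 1.35 + 1.82 + 2.19 = 5.36
Sum of distinct covariances = 2.29
σ²_T = ΣVar(i) + 2·Σcov = 5.36 + 2 × 2.29 = 9.94
α = (3/2)·(1 − 5.36/9.94) = 0.691

α = 0.691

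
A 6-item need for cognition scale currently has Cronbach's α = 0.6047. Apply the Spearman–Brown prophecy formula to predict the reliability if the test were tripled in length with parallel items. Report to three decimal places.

Length factor m = 3
α' = m·α / (1 + (m−1)·α)
   = 3 × 0.6047 / (1 + (3 − 1) × 0.6047)
   = 1.8141 / 2.2094 = 0.821

predicted reliability = 0.821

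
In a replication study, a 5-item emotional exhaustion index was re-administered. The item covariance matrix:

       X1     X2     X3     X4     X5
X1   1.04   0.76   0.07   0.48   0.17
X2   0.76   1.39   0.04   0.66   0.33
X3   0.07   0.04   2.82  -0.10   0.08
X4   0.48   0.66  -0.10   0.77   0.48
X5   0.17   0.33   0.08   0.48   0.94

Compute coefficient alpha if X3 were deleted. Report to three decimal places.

α = 0.776

Remaining items: X1, X2, X4, X5 (k = 4).
ΣVar(i) = 1.04 + 1.39 + 0.77 + 0.94 = 4.14
total variance = 4.14 + 2 × 2.88 = 9.90
α (item deleted) = (4/3)·(1 − 4.14/9.90) = 0.776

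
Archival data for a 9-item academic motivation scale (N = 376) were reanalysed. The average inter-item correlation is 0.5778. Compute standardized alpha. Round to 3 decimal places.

Standardized α = k·r̄ / (1 + (k−1)·r̄) = 9 × 0.5778 / (1 + 8 × 0.5778)
  = 5.2002 / 5.6224 = 0.925

α = 0.925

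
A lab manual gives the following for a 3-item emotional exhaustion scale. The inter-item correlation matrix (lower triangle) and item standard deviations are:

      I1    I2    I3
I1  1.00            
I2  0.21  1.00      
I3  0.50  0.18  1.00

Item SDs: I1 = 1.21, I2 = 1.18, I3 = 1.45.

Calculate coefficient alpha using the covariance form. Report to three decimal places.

Σσ²ᵢ = 1.21² + 1.18² + 1.45² = 4.9590
Covariances σ_ij = r_ij · s_i · s_j:
  σ(I1,I2) = 0.21 × 1.21 × 1.18 = 0.2998
  σ(I1,I3) = 0.50 × 1.21 × 1.45 = 0.8772
  σ(I2,I3) = 0.18 × 1.18 × 1.45 = 0.3080
σ²_T = Σσ²ᵢ + 2·Σσ_ij = 4.9590 + 2 × 1.4850 = 7.9290
α = (3/2)·(1 − 4.9590/7.9290) = 0.562

α = 0.562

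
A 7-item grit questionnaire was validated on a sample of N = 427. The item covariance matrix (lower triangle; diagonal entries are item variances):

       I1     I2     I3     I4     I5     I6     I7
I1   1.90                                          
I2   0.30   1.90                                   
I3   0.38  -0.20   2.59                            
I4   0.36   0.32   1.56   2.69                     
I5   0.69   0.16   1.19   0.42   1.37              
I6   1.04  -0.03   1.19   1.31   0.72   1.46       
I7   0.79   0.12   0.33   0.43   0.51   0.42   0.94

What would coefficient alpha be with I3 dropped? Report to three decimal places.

Remaining items: I1, I2, I4, I5, I6, I7 (k = 6).
ΣVar(i) = 1.90 + 1.90 + 2.69 + 1.37 + 1.46 + 0.94 = 10.26
total variance = 10.26 + 2 × 7.56 = 25.38
α (item deleted) = (6/5)·(1 − 10.26/25.38) = 0.715

α = 0.715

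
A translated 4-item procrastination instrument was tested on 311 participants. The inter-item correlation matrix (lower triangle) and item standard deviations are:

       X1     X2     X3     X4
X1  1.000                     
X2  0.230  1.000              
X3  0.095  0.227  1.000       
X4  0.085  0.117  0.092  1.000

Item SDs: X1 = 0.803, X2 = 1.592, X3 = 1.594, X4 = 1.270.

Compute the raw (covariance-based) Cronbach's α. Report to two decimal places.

α = 0.39

Σσ²ᵢ = 0.803² + 1.592² + 1.594² + 1.270² = 7.3330
Covariances σ_ij = r_ij · s_i · s_j:
  σ(X1,X2) = 0.230 × 0.803 × 1.592 = 0.2940
  σ(X1,X3) = 0.095 × 0.803 × 1.594 = 0.1216
  σ(X1,X4) = 0.085 × 0.803 × 1.270 = 0.0867
  σ(X2,X3) = 0.227 × 1.592 × 1.594 = 0.5760
  σ(X2,X4) = 0.117 × 1.592 × 1.270 = 0.2366
  σ(X3,X4) = 0.092 × 1.594 × 1.270 = 0.1862
σ²_T = Σσ²ᵢ + 2·Σσ_ij = 7.3330 + 2 × 1.5011 = 10.3352
α = (4/3)·(1 − 7.3330/10.3352) = 0.39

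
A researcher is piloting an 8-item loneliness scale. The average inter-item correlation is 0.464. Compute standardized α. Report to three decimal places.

α = 0.874

Standardized α = k·r̄ / (1 + (k−1)·r̄) = 8 × 0.464 / (1 + 7 × 0.464)
  = 3.7120 / 4.2480 = 0.874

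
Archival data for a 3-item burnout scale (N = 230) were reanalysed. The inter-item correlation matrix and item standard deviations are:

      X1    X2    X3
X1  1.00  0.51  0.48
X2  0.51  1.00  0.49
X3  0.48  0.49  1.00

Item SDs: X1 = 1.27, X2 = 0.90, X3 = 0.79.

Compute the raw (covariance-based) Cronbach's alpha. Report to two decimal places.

Cronbach's alpha = 0.72

Σσ²ᵢ = 1.27² + 0.90² + 0.79² = 3.0470
Covariances σ_ij = r_ij · s_i · s_j:
  σ(X1,X2) = 0.51 × 1.27 × 0.90 = 0.5829
  σ(X1,X3) = 0.48 × 1.27 × 0.79 = 0.4816
  σ(X2,X3) = 0.49 × 0.90 × 0.79 = 0.3484
σ²_T = Σσ²ᵢ + 2·Σσ_ij = 3.0470 + 2 × 1.4129 = 5.8728
α = (3/2)·(1 − 3.0470/5.8728) = 0.72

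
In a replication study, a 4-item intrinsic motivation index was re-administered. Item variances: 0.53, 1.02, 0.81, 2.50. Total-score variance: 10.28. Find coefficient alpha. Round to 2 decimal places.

coefficient alpha = 0.70

sum of item variances = 0.53 + 1.02 + 0.81 + 2.50 = 4.86
α = (k/(k−1))·(1 − sum of item variances/σ²_total) = (4/3)·(1 − 4.86/10.28) = 0.70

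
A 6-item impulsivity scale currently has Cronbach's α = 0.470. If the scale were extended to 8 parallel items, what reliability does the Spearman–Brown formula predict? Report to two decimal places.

predicted reliability = 0.54

Length factor m = 8/6 = 1.3333
α' = m·α / (1 + (m−1)·α)
   = 8/6 × 0.470 / (1 + (8/6 − 1) × 0.470)
   = 0.6267 / 1.1567 = 0.54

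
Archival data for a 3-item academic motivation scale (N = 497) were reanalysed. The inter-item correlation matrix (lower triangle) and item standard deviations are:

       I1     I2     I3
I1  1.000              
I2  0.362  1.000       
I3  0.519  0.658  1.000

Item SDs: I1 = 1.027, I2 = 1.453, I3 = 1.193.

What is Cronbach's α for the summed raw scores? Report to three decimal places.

Cronbach's α = 0.754

Σσ²ᵢ = 1.027² + 1.453² + 1.193² = 4.5892
Covariances σ_ij = r_ij · s_i · s_j:
  σ(I1,I2) = 0.362 × 1.027 × 1.453 = 0.5402
  σ(I1,I3) = 0.519 × 1.027 × 1.193 = 0.6359
  σ(I2,I3) = 0.658 × 1.453 × 1.193 = 1.1406
σ²_T = Σσ²ᵢ + 2·Σσ_ij = 4.5892 + 2 × 2.3167 = 9.2226
α = (3/2)·(1 − 4.5892/9.2226) = 0.754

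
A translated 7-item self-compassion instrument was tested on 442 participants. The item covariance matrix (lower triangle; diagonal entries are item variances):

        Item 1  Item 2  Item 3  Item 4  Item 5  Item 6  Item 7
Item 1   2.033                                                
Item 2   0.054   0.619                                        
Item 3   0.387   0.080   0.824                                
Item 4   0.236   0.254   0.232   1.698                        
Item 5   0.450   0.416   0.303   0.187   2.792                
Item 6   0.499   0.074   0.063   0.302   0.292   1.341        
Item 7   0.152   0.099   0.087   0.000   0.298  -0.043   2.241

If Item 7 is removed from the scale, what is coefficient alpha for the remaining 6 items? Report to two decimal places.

Remaining items: Item 1, Item 2, Item 3, Item 4, Item 5, Item 6 (k = 6).
sum of item variances = 2.033 + 0.619 + 0.824 + 1.698 + 2.792 + 1.341 = 9.307
σ²_total = 9.307 + 2 × 3.829 = 16.965
α (item deleted) = (6/5)·(1 − 9.307/16.965) = 0.54

coefficient alpha = 0.54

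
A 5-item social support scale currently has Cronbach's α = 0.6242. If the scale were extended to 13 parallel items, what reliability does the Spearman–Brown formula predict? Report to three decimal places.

predicted reliability = 0.812

Length factor m = 13/5 = 2.6000
α' = m·α / (1 + (m−1)·α)
   = 13/5 × 0.6242 / (1 + (13/5 − 1) × 0.6242)
   = 1.6229 / 1.9987 = 0.812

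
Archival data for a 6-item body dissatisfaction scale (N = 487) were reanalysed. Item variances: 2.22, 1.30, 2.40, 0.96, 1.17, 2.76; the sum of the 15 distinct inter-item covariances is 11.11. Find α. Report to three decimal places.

α = 0.807

Σσ²ᵢ = 2.22 + 1.30 + 2.40 + 0.96 + 1.17 + 2.76 = 10.81
Sum of distinct covariances = 11.11
σ²_T = Σσ²ᵢ + 2·Σcov = 10.81 + 2 × 11.11 = 33.03
α = (6/5)·(1 − 10.81/33.03) = 0.807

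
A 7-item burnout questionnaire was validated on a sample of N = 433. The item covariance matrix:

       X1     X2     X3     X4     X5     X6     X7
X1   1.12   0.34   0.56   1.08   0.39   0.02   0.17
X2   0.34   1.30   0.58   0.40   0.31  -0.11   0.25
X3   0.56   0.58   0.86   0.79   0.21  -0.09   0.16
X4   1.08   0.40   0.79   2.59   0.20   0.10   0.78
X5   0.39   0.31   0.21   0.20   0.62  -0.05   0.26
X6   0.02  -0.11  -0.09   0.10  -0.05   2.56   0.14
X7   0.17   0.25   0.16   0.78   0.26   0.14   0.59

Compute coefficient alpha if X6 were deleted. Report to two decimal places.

α = 0.78

Remaining items: X1, X2, X3, X4, X5, X7 (k = 6).
Σσᵢ² = 1.12 + 1.30 + 0.86 + 2.59 + 0.62 + 0.59 = 7.08
σ²_total = 7.08 + 2 × 6.48 = 20.04
α (item deleted) = (6/5)·(1 − 7.08/20.04) = 0.78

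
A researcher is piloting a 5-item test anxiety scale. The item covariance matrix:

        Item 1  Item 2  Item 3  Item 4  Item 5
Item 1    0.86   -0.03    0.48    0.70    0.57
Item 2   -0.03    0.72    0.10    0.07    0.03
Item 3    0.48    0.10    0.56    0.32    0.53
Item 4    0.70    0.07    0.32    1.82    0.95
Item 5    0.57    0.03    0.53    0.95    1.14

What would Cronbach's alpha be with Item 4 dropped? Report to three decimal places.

α = 0.675

Remaining items: Item 1, Item 2, Item 3, Item 5 (k = 4).
Σσ²ᵢ = 0.86 + 0.72 + 0.56 + 1.14 = 3.28
total variance = 3.28 + 2 × 1.68 = 6.64
α (item deleted) = (4/3)·(1 − 3.28/6.64) = 0.675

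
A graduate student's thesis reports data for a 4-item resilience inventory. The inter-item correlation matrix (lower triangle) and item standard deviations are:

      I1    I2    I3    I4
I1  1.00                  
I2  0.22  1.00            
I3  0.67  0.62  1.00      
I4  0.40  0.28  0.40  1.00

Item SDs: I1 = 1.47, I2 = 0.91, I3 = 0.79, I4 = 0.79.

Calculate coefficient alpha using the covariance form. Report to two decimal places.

Σσ²ᵢ = 1.47² + 0.91² + 0.79² + 0.79² = 4.2372
Covariances σ_ij = r_ij · s_i · s_j:
  σ(I1,I2) = 0.22 × 1.47 × 0.91 = 0.2943
  σ(I1,I3) = 0.67 × 1.47 × 0.79 = 0.7781
  σ(I1,I4) = 0.40 × 1.47 × 0.79 = 0.4645
  σ(I2,I3) = 0.62 × 0.91 × 0.79 = 0.4457
  σ(I2,I4) = 0.28 × 0.91 × 0.79 = 0.2013
  σ(I3,I4) = 0.40 × 0.79 × 0.79 = 0.2496
σ²_T = Σσ²ᵢ + 2·Σσ_ij = 4.2372 + 2 × 2.4335 = 9.1042
α = (4/3)·(1 − 4.2372/9.1042) = 0.71

α = 0.71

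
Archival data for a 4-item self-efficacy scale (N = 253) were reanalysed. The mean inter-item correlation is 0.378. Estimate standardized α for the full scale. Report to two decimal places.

Standardized α = k·r̄ / (1 + (k−1)·r̄) = 4 × 0.378 / (1 + 3 × 0.378)
  = 1.5120 / 2.1340 = 0.71

standardized α = 0.71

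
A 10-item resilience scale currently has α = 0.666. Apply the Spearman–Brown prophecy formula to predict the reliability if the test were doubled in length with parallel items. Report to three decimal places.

predicted reliability = 0.800

Length factor m = 2
α' = m·α / (1 + (m−1)·α)
   = 2 × 0.666 / (1 + (2 − 1) × 0.666)
   = 1.3320 / 1.6660 = 0.800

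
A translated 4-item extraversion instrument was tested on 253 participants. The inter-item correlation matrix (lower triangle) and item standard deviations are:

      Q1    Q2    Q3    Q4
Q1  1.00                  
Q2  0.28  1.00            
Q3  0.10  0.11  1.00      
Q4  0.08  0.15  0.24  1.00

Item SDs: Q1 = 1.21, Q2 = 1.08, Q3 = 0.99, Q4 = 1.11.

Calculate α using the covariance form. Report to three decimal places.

α = 0.430

Σσ²ᵢ = 1.21² + 1.08² + 0.99² + 1.11² = 4.8427
Covariances σ_ij = r_ij · s_i · s_j:
  σ(Q1,Q2) = 0.28 × 1.21 × 1.08 = 0.3659
  σ(Q1,Q3) = 0.10 × 1.21 × 0.99 = 0.1198
  σ(Q1,Q4) = 0.08 × 1.21 × 1.11 = 0.1074
  σ(Q2,Q3) = 0.11 × 1.08 × 0.99 = 0.1176
  σ(Q2,Q4) = 0.15 × 1.08 × 1.11 = 0.1798
  σ(Q3,Q4) = 0.24 × 0.99 × 1.11 = 0.2637
σ²_T = Σσ²ᵢ + 2·Σσ_ij = 4.8427 + 2 × 1.1542 = 7.1511
α = (4/3)·(1 − 4.8427/7.1511) = 0.430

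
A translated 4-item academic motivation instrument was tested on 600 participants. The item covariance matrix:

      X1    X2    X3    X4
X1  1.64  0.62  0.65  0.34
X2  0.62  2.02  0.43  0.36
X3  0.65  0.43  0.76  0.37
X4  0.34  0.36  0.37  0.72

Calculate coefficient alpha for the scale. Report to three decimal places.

coefficient alpha = 0.692

sum of item variances = 1.64 + 2.02 + 0.76 + 0.72 = 5.14
Σ_{i<j} σ_ij = 2.77
σ²_T = 5.14 + 2 × 2.77 = 10.68
α = (k/(k−1))·(1 − sum of item variances/σ²_T) = (4/3)·(1 − 5.14/10.68) = 0.692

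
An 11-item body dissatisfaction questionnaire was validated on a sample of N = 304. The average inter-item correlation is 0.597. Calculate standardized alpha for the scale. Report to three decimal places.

α = 0.942

Standardized α = k·r̄ / (1 + (k−1)·r̄) = 11 × 0.597 / (1 + 10 × 0.597)
  = 6.5670 / 6.9700 = 0.942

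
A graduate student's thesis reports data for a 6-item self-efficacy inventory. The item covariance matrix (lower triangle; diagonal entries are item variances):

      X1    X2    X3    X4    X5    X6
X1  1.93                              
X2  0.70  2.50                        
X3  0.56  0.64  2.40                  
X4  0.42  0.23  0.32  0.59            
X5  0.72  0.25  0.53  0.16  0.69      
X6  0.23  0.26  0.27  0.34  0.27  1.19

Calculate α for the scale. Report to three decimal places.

α = 0.671

Σσᵢ² = 1.93 + 2.50 + 2.40 + 0.59 + 0.69 + 1.19 = 9.30
Sum of the distinct covariances = 5.90
σ²_T = 9.30 + 2 × 5.90 = 21.10
α = (k/(k−1))·(1 − Σσᵢ²/σ²_T) = (6/5)·(1 − 9.30/21.10) = 0.671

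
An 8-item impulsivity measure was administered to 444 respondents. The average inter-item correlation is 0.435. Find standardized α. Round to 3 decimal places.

α = 0.860

Standardized α = k·r̄ / (1 + (k−1)·r̄) = 8 × 0.435 / (1 + 7 × 0.435)
  = 3.4800 / 4.0450 = 0.860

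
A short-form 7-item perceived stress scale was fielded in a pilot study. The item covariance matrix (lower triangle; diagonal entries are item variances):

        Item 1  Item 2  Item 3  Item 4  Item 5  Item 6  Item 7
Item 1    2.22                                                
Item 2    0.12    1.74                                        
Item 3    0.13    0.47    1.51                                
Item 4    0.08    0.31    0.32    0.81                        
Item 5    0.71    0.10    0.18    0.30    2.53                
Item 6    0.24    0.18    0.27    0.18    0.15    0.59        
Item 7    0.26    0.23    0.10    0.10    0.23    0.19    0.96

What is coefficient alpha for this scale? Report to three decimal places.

Σσ²ᵢ = 2.22 + 1.74 + 1.51 + 0.81 + 2.53 + 0.59 + 0.96 = 10.36
Sum of off-diagonal covariances = 4.85
σ²_T = 10.36 + 2 × 4.85 = 20.06
α = (k/(k−1))·(1 − Σσ²ᵢ/σ²_T) = (7/6)·(1 − 10.36/20.06) = 0.564

α = 0.564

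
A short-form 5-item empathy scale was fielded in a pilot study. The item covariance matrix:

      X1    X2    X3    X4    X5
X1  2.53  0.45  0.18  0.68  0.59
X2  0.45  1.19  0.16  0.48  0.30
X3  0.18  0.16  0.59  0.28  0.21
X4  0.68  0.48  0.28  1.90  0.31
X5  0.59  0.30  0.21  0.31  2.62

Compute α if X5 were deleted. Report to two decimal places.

Remaining items: X1, X2, X3, X4 (k = 4).
sum of item variances = 2.53 + 1.19 + 0.59 + 1.90 = 6.21
σ²_T = 6.21 + 2 × 2.23 = 10.67
α (item deleted) = (4/3)·(1 − 6.21/10.67) = 0.56

α = 0.56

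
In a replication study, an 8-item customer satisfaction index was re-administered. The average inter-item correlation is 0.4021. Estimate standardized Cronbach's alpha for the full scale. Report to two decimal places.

Standardized α = k·r̄ / (1 + (k−1)·r̄) = 8 × 0.4021 / (1 + 7 × 0.4021)
  = 3.2168 / 3.8147 = 0.84

standardized Cronbach's alpha = 0.84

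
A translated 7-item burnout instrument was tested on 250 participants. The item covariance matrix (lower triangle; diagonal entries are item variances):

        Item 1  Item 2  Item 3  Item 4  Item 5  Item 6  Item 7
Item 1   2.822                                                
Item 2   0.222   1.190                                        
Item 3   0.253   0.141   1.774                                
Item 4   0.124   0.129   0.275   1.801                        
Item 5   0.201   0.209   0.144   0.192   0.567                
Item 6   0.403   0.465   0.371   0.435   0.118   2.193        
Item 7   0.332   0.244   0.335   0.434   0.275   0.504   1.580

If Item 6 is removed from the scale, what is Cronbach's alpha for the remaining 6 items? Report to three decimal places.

Remaining items: Item 1, Item 2, Item 3, Item 4, Item 5, Item 7 (k = 6).
sum of item variances = 2.822 + 1.190 + 1.774 + 1.801 + 0.567 + 1.580 = 9.734
total variance = 9.734 + 2 × 3.510 = 16.754
α (item deleted) = (6/5)·(1 − 9.734/16.754) = 0.503

α = 0.503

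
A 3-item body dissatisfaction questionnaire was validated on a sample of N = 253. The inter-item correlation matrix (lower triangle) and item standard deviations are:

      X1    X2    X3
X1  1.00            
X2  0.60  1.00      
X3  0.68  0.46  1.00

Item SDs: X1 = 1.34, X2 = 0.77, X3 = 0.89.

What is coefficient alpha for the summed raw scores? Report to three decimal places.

Σσ²ᵢ = 1.34² + 0.77² + 0.89² = 3.1806
Covariances σ_ij = r_ij · s_i · s_j:
  σ(X1,X2) = 0.60 × 1.34 × 0.77 = 0.6191
  σ(X1,X3) = 0.68 × 1.34 × 0.89 = 0.8110
  σ(X2,X3) = 0.46 × 0.77 × 0.89 = 0.3152
σ²_T = Σσ²ᵢ + 2·Σσ_ij = 3.1806 + 2 × 1.7453 = 6.6712
α = (3/2)·(1 − 3.1806/6.6712) = 0.785

α = 0.785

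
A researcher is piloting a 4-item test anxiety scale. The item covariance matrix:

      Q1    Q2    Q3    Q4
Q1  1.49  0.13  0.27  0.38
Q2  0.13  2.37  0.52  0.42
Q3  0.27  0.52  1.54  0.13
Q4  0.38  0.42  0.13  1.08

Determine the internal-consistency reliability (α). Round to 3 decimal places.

sum of item variances = 1.49 + 2.37 + 1.54 + 1.08 = 6.48
Sum of the distinct covariances = 1.85
σ²_total = 6.48 + 2 × 1.85 = 10.18
α = (k/(k−1))·(1 − sum of item variances/σ²_total) = (4/3)·(1 − 6.48/10.18) = 0.485

α = 0.485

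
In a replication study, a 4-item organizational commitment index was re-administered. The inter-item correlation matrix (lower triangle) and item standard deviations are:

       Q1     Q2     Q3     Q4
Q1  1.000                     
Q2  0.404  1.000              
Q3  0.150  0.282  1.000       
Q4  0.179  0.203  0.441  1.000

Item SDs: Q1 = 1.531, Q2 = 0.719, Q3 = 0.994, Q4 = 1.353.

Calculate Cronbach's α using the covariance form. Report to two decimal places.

α = 0.56

Σσ²ᵢ = 1.531² + 0.719² + 0.994² + 1.353² = 5.6796
Covariances σ_ij = r_ij · s_i · s_j:
  σ(Q1,Q2) = 0.404 × 1.531 × 0.719 = 0.4447
  σ(Q1,Q3) = 0.150 × 1.531 × 0.994 = 0.2283
  σ(Q1,Q4) = 0.179 × 1.531 × 1.353 = 0.3708
  σ(Q2,Q3) = 0.282 × 0.719 × 0.994 = 0.2015
  σ(Q2,Q4) = 0.203 × 0.719 × 1.353 = 0.1975
  σ(Q3,Q4) = 0.441 × 0.994 × 1.353 = 0.5931
σ²_T = Σσ²ᵢ + 2·Σσ_ij = 5.6796 + 2 × 2.0359 = 9.7514
α = (4/3)·(1 − 5.6796/9.7514) = 0.56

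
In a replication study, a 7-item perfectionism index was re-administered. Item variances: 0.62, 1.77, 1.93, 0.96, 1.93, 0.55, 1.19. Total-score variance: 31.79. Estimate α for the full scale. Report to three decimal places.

α = 0.838

sum of item variances = 0.62 + 1.77 + 1.93 + 0.96 + 1.93 + 0.55 + 1.19 = 8.95
α = (k/(k−1))·(1 − sum of item variances/σ²_total) = (7/6)·(1 − 8.95/31.79) = 0.838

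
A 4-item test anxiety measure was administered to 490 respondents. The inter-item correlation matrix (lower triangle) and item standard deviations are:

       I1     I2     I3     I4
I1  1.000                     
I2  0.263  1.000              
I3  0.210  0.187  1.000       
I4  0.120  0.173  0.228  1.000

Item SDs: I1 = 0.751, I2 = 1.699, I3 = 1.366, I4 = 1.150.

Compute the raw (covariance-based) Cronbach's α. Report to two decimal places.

Σσ²ᵢ = 0.751² + 1.699² + 1.366² + 1.150² = 6.6391
Covariances σ_ij = r_ij · s_i · s_j:
  σ(I1,I2) = 0.263 × 0.751 × 1.699 = 0.3356
  σ(I1,I3) = 0.210 × 0.751 × 1.366 = 0.2154
  σ(I1,I4) = 0.120 × 0.751 × 1.150 = 0.1036
  σ(I2,I3) = 0.187 × 1.699 × 1.366 = 0.4340
  σ(I2,I4) = 0.173 × 1.699 × 1.150 = 0.3380
  σ(I3,I4) = 0.228 × 1.366 × 1.150 = 0.3582
σ²_T = Σσ²ᵢ + 2·Σσ_ij = 6.6391 + 2 × 1.7848 = 10.2087
α = (4/3)·(1 − 6.6391/10.2087) = 0.47

α = 0.47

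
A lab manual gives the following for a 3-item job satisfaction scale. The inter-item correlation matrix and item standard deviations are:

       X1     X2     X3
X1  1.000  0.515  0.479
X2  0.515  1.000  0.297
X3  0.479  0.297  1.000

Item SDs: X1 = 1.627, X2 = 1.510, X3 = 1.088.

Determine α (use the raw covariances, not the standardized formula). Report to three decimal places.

α = 0.690

Σσ²ᵢ = 1.627² + 1.510² + 1.088² = 6.1110
Covariances σ_ij = r_ij · s_i · s_j:
  σ(X1,X2) = 0.515 × 1.627 × 1.510 = 1.2652
  σ(X1,X3) = 0.479 × 1.627 × 1.088 = 0.8479
  σ(X2,X3) = 0.297 × 1.510 × 1.088 = 0.4879
σ²_T = Σσ²ᵢ + 2·Σσ_ij = 6.1110 + 2 × 2.6010 = 11.3130
α = (3/2)·(1 − 6.1110/11.3130) = 0.690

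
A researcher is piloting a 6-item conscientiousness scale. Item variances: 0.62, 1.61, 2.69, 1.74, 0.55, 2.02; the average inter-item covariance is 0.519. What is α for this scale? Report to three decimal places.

ΣVar(i) = 0.62 + 1.61 + 2.69 + 1.74 + 0.55 + 2.02 = 9.23
Sum of the 15 distinct covariances = 15 × 0.519 = 7.785
σ²_T = ΣVar(i) + 2·Σcov = 9.23 + 2 × 7.785 = 24.800
α = (6/5)·(1 − 9.23/24.800) = 0.753

α = 0.753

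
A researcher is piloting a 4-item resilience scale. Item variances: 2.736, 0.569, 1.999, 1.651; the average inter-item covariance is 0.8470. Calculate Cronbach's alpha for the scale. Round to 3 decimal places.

α = 0.792

sum of item variances = 2.736 + 0.569 + 1.999 + 1.651 = 6.955
Sum of the 6 distinct covariances = 6 × 0.8470 = 5.0820
σ²_total = sum of item variances + 2·Σcov = 6.955 + 2 × 5.0820 = 17.1190
α = (4/3)·(1 − 6.955/17.1190) = 0.792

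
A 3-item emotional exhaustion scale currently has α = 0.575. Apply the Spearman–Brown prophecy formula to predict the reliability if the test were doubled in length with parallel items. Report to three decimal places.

Length factor m = 2
α' = m·α / (1 + (m−1)·α)
   = 2 × 0.575 / (1 + (2 − 1) × 0.575)
   = 1.1500 / 1.5750 = 0.730

predicted reliability = 0.730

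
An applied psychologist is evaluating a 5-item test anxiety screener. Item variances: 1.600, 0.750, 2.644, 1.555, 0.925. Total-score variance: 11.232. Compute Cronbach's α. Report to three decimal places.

Cronbach's α = 0.418

Σσᵢ² = 1.600 + 0.750 + 2.644 + 1.555 + 0.925 = 7.474
α = (k/(k−1))·(1 − Σσᵢ²/total variance) = (5/4)·(1 − 7.474/11.232) = 0.418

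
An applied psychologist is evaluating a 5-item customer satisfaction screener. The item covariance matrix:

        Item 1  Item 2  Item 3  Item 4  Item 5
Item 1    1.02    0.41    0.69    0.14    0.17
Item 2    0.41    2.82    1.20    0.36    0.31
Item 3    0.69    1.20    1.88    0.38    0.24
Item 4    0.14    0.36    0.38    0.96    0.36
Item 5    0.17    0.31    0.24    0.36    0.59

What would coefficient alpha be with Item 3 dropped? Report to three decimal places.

Remaining items: Item 1, Item 2, Item 4, Item 5 (k = 4).
ΣVar(i) = 1.02 + 2.82 + 0.96 + 0.59 = 5.39
σ²_total = 5.39 + 2 × 1.75 = 8.89
α (item deleted) = (4/3)·(1 − 5.39/8.89) = 0.525

coefficient alpha = 0.525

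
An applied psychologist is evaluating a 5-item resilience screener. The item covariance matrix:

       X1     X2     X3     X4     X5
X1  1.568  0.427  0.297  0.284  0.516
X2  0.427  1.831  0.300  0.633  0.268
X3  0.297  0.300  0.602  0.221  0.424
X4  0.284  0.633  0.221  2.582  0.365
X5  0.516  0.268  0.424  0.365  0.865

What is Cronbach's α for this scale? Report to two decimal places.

α = 0.63

sum of item variances = 1.568 + 1.831 + 0.602 + 2.582 + 0.865 = 7.448
Sum of off-diagonal covariances = 3.735
total variance = 7.448 + 2 × 3.735 = 14.918
α = (k/(k−1))·(1 − sum of item variances/total variance) = (5/4)·(1 − 7.448/14.918) = 0.63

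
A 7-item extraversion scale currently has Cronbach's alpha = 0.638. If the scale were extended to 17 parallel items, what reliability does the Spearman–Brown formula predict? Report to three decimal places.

predicted reliability = 0.811

Length factor m = 17/7 = 2.4286
α' = m·α / (1 + (m−1)·α)
   = 17/7 × 0.638 / (1 + (17/7 − 1) × 0.638)
   = 1.5494 / 1.9114 = 0.811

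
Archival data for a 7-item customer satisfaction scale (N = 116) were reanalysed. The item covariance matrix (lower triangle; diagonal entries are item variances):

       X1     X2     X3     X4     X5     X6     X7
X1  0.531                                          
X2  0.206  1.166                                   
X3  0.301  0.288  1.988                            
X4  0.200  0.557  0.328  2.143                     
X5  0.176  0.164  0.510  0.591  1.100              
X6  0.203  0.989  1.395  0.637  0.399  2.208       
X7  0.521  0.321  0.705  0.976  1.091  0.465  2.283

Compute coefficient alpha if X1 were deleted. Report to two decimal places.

α = 0.76

Remaining items: X2, X3, X4, X5, X6, X7 (k = 6).
Σσ²ᵢ = 1.166 + 1.988 + 2.143 + 1.100 + 2.208 + 2.283 = 10.888
Var(T) = 10.888 + 2 × 9.416 = 29.720
α (item deleted) = (6/5)·(1 − 10.888/29.720) = 0.76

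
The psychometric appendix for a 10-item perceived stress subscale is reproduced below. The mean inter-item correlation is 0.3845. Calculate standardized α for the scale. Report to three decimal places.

α = 0.862

Standardized α = k·r̄ / (1 + (k−1)·r̄) = 10 × 0.3845 / (1 + 9 × 0.3845)
  = 3.8450 / 4.4605 = 0.862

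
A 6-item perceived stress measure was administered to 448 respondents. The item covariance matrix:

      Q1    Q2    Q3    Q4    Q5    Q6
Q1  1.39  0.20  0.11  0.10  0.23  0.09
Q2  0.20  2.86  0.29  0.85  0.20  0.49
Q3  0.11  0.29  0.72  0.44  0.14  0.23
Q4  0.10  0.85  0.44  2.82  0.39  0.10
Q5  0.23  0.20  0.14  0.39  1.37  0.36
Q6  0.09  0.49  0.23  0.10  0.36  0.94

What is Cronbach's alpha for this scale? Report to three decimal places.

α = 0.546

sum of item variances = 1.39 + 2.86 + 0.72 + 2.82 + 1.37 + 0.94 = 10.10
Σ_{i<j} σ_ij = 4.22
σ²_T = 10.10 + 2 × 4.22 = 18.54
α = (k/(k−1))·(1 − sum of item variances/σ²_T) = (6/5)·(1 − 10.10/18.54) = 0.546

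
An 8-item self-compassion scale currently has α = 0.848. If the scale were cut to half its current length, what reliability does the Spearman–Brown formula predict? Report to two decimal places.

Length factor m = 1/2
α' = m·α / (1 − (1−m)·α)
   = 1/2 × 0.848 / (1 − (1 − 1/2) × 0.848)
   = 0.4240 / 0.5760 = 0.74

predicted reliability = 0.74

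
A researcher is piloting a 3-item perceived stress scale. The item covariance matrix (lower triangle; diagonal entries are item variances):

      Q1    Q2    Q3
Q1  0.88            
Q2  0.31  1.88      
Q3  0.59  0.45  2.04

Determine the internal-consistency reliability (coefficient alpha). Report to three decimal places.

coefficient alpha = 0.540

ΣVar(i) = 0.88 + 1.88 + 2.04 = 4.80
Sum of the distinct covariances = 1.35
σ²_T = 4.80 + 2 × 1.35 = 7.50
α = (k/(k−1))·(1 − ΣVar(i)/σ²_T) = (3/2)·(1 − 4.80/7.50) = 0.540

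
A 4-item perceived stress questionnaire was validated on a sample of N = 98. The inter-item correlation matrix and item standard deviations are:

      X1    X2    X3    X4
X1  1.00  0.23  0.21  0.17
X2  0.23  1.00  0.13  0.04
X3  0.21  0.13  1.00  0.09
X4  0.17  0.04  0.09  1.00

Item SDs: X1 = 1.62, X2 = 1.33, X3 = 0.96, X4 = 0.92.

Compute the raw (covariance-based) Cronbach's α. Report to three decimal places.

Cronbach's α = 0.410

Σσ²ᵢ = 1.62² + 1.33² + 0.96² + 0.92² = 6.1613
Covariances σ_ij = r_ij · s_i · s_j:
  σ(X1,X2) = 0.23 × 1.62 × 1.33 = 0.4956
  σ(X1,X3) = 0.21 × 1.62 × 0.96 = 0.3266
  σ(X1,X4) = 0.17 × 1.62 × 0.92 = 0.2534
  σ(X2,X3) = 0.13 × 1.33 × 0.96 = 0.1660
  σ(X2,X4) = 0.04 × 1.33 × 0.92 = 0.0489
  σ(X3,X4) = 0.09 × 0.96 × 0.92 = 0.0795
σ²_T = Σσ²ᵢ + 2·Σσ_ij = 6.1613 + 2 × 1.3700 = 8.9013
α = (4/3)·(1 − 6.1613/8.9013) = 0.410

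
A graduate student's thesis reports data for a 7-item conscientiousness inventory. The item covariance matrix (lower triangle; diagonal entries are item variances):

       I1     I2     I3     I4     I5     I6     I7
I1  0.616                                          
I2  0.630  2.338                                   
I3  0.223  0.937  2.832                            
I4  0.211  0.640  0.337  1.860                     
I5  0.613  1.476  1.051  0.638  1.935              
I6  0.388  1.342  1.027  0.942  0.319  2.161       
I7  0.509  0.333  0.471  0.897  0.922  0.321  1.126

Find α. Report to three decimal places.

α = 0.803

sum of item variances = 0.616 + 2.338 + 2.832 + 1.860 + 1.935 + 2.161 + 1.126 = 12.868
Sum of off-diagonal covariances = 14.227
total variance = 12.868 + 2 × 14.227 = 41.322
α = (k/(k−1))·(1 − sum of item variances/total variance) = (7/6)·(1 − 12.868/41.322) = 0.803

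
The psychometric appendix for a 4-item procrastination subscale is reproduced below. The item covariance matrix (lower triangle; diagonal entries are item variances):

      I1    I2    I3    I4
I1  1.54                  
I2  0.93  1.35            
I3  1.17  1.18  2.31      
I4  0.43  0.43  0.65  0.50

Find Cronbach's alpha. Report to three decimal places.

sum of item variances = 1.54 + 1.35 + 2.31 + 0.50 = 5.70
Sum of off-diagonal covariances = 4.79
total variance = 5.70 + 2 × 4.79 = 15.28
α = (k/(k−1))·(1 − sum of item variances/total variance) = (4/3)·(1 − 5.70/15.28) = 0.836

α = 0.836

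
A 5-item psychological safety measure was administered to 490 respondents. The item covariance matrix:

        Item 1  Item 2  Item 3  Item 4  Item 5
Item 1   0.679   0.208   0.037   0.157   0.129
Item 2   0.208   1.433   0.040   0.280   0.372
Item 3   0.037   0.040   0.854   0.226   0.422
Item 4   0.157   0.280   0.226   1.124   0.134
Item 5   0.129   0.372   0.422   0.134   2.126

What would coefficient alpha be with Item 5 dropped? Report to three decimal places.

Remaining items: Item 1, Item 2, Item 3, Item 4 (k = 4).
Σσ²ᵢ = 0.679 + 1.433 + 0.854 + 1.124 = 4.090
σ²_total = 4.090 + 2 × 0.948 = 5.986
α (item deleted) = (4/3)·(1 − 4.090/5.986) = 0.422

coefficient alpha = 0.422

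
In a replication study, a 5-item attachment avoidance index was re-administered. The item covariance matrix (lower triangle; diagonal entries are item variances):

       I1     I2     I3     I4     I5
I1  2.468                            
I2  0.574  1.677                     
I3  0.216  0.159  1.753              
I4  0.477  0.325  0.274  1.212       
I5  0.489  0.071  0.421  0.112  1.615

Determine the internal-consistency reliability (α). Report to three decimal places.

Σσ²ᵢ = 2.468 + 1.677 + 1.753 + 1.212 + 1.615 = 8.725
Sum of off-diagonal covariances = 3.118
Var(T) = 8.725 + 2 × 3.118 = 14.961
α = (k/(k−1))·(1 − Σσ²ᵢ/Var(T)) = (5/4)·(1 − 8.725/14.961) = 0.521

α = 0.521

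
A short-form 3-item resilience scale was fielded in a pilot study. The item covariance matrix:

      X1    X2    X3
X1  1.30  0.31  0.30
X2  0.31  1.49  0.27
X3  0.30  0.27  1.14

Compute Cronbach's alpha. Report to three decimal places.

Cronbach's alpha = 0.464

Σσ²ᵢ = 1.30 + 1.49 + 1.14 = 3.93
Σ_{i<j} σ_ij = 0.88
σ²_total = 3.93 + 2 × 0.88 = 5.69
α = (k/(k−1))·(1 − Σσ²ᵢ/σ²_total) = (3/2)·(1 − 3.93/5.69) = 0.464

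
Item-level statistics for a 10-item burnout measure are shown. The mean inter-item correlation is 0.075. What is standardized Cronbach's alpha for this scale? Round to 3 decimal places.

Standardized α = k·r̄ / (1 + (k−1)·r̄) = 10 × 0.075 / (1 + 9 × 0.075)
  = 0.7500 / 1.6750 = 0.448

standardized Cronbach's alpha = 0.448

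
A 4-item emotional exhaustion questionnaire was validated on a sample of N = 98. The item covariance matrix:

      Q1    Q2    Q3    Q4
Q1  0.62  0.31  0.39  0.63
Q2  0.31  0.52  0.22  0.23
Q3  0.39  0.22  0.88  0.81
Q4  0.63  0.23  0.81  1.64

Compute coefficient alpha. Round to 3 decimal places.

Σσᵢ² = 0.62 + 0.52 + 0.88 + 1.64 = 3.66
Sum of off-diagonal covariances = 2.59
σ²_T = 3.66 + 2 × 2.59 = 8.84
α = (k/(k−1))·(1 − Σσᵢ²/σ²_T) = (4/3)·(1 − 3.66/8.84) = 0.781

coefficient alpha = 0.781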